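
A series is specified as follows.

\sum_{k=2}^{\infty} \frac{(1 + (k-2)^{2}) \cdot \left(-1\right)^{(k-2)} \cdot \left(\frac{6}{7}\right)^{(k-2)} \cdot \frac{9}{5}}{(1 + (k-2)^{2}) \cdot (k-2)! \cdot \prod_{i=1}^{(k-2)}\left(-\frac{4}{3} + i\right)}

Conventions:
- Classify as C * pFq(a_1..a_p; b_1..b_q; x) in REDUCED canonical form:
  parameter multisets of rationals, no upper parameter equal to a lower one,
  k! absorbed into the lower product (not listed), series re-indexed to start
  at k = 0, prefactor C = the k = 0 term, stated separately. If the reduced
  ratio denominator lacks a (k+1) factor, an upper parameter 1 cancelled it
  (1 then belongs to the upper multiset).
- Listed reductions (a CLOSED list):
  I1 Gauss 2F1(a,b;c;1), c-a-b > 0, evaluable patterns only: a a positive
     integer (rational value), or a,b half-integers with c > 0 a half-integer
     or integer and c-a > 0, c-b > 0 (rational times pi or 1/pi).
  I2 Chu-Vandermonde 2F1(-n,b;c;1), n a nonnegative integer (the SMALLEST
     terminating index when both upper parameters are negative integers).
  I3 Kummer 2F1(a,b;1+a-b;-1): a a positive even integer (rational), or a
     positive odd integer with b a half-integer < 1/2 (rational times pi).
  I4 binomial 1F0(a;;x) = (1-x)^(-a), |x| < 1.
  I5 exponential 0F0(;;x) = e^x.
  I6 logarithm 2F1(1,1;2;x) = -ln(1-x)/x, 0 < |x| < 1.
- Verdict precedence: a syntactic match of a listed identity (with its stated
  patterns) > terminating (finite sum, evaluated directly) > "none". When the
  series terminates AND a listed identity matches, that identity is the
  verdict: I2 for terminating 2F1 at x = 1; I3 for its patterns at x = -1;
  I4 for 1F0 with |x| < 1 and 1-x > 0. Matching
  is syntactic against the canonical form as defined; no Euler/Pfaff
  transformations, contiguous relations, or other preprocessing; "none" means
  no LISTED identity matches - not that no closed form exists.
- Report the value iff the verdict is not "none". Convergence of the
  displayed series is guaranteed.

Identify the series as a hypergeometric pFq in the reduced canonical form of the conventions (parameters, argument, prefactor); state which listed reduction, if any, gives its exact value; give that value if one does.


Key observation: x = -\frac{6}{7} and the factor k^2 + 1 cancels (top and bottom), leaving prefactor 9/5.
Ratio: r(k) = -\frac{6}{7} * 1 / [(k-\frac{1}{3}) (k+1)] - rational in k, leading ratio -\frac{6}{7}; with t_0 = \frac{9}{5}, classification follows.

At argument -\frac{6}{7}: a 0F1 with upper {-}, lower {-\frac{1}{3}}, scaled by C = \frac{9}{5}. Verdict: none. No listed pattern accepts 0F1(-; -\frac{1}{3}; -\frac{6}{7}).


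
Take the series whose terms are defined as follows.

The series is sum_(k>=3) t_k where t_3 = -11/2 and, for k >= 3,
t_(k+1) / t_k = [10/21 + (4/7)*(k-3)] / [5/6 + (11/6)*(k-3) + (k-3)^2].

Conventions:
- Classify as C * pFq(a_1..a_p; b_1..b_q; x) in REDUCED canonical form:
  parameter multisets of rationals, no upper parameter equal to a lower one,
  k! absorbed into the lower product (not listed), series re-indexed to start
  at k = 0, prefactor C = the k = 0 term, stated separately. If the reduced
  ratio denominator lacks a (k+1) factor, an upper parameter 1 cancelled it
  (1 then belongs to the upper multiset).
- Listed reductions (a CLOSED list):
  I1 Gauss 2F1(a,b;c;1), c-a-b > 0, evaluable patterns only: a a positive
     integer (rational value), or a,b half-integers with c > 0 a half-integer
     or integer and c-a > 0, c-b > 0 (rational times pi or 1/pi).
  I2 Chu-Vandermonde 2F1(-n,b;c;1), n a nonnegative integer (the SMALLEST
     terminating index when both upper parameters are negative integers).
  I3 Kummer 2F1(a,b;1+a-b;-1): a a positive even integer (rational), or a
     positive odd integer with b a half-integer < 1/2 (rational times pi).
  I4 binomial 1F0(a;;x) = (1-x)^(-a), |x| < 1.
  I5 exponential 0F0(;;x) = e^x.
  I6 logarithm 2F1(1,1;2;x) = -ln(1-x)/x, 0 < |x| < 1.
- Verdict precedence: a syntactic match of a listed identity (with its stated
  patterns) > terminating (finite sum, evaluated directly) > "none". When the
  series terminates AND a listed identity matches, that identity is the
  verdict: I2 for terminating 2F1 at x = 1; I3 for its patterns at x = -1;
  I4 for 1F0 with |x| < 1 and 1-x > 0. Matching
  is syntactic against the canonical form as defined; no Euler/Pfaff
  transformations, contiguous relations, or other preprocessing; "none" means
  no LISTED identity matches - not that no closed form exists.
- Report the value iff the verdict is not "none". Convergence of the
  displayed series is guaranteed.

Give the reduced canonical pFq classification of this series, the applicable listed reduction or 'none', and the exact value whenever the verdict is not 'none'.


The series (x = 4/7) is 0F0: upper {-}, lower {-}, prefactor -11/2. Verdict: this is the exponential series (I5) (the 0F0 exponential series at x = 4/7). Hence: (-11/2) * e^(4/7).

Key step: from the first term -11/2: roots of the ratio polynomials (prefactor -11/2) are the negated parameters.
Term ratio: r(k) = (4/7) * 1 / [(k+1)] - rational in k. x = (4/7); t_0 = -11/2; negate the roots.


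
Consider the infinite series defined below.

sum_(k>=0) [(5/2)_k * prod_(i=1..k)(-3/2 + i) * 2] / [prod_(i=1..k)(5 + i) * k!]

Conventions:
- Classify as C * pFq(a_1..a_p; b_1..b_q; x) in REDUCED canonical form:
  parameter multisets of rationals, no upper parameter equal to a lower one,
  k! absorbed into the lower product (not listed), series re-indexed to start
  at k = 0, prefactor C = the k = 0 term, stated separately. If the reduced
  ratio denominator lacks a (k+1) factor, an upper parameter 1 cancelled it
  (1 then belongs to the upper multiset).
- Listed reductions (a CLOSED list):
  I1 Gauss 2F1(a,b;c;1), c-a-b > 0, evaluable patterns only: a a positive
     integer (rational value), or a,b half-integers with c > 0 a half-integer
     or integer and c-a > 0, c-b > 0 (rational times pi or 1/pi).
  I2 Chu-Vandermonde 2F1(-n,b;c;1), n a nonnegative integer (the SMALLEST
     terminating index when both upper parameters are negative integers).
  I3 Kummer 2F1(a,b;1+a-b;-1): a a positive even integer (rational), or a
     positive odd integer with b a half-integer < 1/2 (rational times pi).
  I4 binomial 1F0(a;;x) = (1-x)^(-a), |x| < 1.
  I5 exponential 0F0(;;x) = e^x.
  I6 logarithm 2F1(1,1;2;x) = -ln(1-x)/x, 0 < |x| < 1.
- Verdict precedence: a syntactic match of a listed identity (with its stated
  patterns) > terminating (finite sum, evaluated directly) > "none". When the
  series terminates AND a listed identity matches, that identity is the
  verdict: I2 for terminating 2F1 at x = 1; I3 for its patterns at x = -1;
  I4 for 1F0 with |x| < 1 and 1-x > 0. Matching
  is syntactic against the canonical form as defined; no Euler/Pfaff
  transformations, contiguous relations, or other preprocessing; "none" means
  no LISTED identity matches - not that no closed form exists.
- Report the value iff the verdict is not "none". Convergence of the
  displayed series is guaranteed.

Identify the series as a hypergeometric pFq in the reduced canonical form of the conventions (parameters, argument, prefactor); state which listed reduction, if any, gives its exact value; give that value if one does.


Canonical form: C = 2 times 2F1 with upper {-1/2, 5/2}, lower {6}, x = 1. Verdict: this is Gauss's theorem I1 (half-integer case) (x = 1; upper {-1/2, 5/2} half-integers, c = 6 in the evaluable pattern). Value: (16384/3465) / pi.

Structural cue: t_0 being 2, the lower running product (C = 2, x = 1) is a rising factorial.
Ratio: r(k) = 1 * (k-1/2) (k+5/2) / [(k+6) (k+1)] - poly over poly, x = 1 from leading terms; C = 2 at k = 0.


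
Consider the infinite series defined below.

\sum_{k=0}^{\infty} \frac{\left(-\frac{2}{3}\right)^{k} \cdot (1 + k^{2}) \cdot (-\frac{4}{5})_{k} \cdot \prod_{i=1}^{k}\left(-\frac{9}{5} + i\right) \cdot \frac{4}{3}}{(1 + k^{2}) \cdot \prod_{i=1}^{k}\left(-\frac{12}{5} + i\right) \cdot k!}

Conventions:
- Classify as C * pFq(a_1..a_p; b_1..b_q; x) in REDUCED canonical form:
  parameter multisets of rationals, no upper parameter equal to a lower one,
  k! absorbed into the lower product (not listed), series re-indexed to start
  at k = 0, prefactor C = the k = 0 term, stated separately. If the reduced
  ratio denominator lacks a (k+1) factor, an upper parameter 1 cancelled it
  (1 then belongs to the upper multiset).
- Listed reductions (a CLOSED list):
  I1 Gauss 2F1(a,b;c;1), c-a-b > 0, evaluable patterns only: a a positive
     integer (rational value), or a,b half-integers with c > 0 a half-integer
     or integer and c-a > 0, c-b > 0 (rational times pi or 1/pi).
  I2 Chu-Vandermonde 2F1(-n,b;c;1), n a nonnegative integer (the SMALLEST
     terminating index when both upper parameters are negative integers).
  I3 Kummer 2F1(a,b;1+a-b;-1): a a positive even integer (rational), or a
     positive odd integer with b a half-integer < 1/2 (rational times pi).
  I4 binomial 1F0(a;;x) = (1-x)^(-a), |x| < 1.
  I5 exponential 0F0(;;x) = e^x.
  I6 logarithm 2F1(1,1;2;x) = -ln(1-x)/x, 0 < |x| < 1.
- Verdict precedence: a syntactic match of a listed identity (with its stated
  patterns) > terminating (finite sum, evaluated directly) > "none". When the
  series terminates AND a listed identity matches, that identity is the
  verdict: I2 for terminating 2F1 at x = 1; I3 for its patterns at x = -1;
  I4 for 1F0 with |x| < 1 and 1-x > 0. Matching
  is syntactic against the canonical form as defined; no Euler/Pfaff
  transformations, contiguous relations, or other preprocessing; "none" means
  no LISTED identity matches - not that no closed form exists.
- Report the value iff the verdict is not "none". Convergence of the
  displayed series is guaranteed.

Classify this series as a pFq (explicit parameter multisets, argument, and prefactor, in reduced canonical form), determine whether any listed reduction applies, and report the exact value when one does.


Classification (C = \frac{4}{3}): 2F1 with upper {-\frac{4}{5}, -\frac{4}{5}}, lower {-\frac{7}{5}}, argument x = -\frac{2}{3}. Verdict: none - at argument -\frac{2}{3} the multisets {-\frac{4}{5}, -\frac{4}{5}} ; {-\frac{7}{5}} match no listed identity.

First insight: from the first term \frac{4}{3}: the lower running product (C = 4/3) is a rising factorial.
Ratio: r(k) = -\frac{2}{3} * (k-\frac{4}{5}) (k-\frac{4}{5}) / [(k-\frac{7}{5}) (k+1)] - poly over poly, x = -\frac{2}{3} from leading terms; C = \frac{4}{3} at k = 0.


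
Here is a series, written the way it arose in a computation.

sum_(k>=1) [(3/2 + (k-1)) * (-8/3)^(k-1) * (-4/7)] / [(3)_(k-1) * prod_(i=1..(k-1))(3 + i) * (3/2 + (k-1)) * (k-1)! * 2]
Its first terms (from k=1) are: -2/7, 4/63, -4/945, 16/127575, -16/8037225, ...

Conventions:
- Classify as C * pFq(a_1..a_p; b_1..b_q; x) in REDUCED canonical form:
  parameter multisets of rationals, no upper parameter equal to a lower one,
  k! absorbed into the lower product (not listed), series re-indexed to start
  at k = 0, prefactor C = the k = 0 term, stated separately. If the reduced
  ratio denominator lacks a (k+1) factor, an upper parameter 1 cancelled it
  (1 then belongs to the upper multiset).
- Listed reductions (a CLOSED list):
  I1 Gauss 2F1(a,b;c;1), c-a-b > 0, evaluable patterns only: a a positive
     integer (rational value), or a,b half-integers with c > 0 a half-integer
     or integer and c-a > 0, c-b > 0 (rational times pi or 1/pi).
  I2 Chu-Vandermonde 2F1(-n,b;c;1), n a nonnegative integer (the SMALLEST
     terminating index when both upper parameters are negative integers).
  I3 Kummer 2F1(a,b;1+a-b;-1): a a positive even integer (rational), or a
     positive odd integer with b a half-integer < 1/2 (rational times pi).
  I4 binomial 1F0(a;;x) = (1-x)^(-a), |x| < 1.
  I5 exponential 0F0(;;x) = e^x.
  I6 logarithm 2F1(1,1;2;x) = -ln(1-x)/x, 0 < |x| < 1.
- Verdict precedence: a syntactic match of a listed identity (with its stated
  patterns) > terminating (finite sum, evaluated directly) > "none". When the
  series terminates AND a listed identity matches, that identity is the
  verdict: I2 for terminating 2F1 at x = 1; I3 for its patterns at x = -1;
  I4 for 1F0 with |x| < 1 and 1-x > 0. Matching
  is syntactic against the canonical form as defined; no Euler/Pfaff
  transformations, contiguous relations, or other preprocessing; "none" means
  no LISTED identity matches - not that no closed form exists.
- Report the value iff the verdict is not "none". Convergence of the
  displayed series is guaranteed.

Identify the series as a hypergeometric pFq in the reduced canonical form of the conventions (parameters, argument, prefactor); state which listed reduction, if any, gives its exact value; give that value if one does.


Key step: t_0 = -2/7 here, and striking the common factor k + 3/2 reduces the term (C = -2/7, x = -8/3).
Ratio: r(k) = (-8/3) * 1 / [(k+3) (k+4) (k+1)] ; factor over Q: parameters, x = (-8/3), and C = -2/7.

Classification (C = -2/7): 0F2 with upper {-}, lower {3, 4}, argument x = -8/3. Verdict: none. No listed pattern accepts 0F2(-; 3, 4; -8/3).


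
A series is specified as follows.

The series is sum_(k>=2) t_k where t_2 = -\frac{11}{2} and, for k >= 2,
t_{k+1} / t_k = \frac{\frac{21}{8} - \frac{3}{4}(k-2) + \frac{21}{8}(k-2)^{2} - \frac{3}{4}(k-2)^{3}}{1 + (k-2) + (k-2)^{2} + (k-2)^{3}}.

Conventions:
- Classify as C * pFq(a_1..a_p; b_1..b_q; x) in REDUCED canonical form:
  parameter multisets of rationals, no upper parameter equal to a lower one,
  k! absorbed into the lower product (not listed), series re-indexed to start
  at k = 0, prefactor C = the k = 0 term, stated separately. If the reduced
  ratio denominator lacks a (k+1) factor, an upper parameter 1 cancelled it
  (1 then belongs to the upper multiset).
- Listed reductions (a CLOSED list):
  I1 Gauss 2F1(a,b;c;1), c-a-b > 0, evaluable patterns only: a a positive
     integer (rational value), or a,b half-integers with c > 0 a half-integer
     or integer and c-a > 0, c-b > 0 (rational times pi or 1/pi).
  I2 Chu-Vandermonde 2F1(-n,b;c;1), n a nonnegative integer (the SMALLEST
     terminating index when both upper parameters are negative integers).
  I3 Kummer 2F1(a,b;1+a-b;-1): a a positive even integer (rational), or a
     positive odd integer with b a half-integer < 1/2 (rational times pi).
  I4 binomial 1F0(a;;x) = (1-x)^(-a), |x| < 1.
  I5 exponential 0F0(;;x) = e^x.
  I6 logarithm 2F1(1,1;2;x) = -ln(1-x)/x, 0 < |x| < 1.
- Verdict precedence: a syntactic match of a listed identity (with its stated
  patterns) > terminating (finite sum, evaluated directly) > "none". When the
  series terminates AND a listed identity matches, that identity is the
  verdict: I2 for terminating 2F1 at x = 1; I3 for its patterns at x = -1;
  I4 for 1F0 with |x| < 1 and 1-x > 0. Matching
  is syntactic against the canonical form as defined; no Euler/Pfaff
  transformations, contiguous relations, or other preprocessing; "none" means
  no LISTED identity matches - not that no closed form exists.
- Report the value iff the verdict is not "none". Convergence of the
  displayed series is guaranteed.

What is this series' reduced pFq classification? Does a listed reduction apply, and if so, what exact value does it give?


x = -\frac{3}{4} here; the reduced form reads 1F0, upper {-\frac{7}{2}}, lower {-}, C = -\frac{11}{2}. Verdict: binomial (I4) fires (the 1F0 binomial series: exponent 7/2, x = -\frac{3}{4}). Hence: \left(-\frac{11}{2}\right) \cdot \left(\frac{7}{4}\right)^{\frac{7}{2}}.

Key step: t_0 being -\frac{11}{2}, roots of the ratio polynomials (C = -11/2, x = -3/4) are the negated parameters.
Step ratio: r(k) = -\frac{3}{4} * (k-\frac{7}{2}) / [(k+1)] - rational in k. x = -\frac{3}{4}; t_0 = -\frac{11}{2}; negate the roots.


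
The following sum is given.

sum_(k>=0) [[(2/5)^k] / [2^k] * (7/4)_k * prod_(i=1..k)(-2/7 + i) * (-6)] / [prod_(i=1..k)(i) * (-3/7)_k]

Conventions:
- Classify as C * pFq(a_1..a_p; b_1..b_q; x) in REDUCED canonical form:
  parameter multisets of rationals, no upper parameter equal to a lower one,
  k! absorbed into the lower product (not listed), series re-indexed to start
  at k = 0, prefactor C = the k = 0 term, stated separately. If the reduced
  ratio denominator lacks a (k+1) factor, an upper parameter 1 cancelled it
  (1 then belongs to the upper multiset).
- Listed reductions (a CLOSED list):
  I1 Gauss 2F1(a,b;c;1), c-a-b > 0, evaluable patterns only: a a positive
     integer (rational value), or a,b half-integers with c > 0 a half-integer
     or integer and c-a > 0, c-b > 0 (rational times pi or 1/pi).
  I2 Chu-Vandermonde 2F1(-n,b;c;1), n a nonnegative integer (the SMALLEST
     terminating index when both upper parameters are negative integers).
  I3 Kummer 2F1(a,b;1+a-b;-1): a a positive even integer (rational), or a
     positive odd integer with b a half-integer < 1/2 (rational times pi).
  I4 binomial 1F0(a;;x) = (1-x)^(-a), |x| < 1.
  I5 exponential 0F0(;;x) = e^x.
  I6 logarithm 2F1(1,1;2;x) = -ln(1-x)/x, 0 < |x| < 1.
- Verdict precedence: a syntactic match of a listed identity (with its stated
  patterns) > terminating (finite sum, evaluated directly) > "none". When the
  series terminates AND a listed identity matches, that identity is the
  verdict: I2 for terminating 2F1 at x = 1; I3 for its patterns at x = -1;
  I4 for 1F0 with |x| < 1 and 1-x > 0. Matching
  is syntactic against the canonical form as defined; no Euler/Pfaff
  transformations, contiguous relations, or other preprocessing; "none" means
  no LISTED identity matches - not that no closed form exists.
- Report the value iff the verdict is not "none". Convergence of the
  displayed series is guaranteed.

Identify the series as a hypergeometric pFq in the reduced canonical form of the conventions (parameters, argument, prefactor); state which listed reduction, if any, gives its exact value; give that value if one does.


The tell: from the first term -6: the product of the first k integers (C = -6) is k!.
Consecutive-term ratio: r(k) = (1/5) * (k+5/7) (k+7/4) / [(k-3/7) (k+1)] ; factor over Q: parameters, x = (1/5), and C = -6.

This is -6 * 2F1(5/7, 7/4; -3/7; 1/5) in reduced canonical form. Verdict: none. A 2F1 with upper {5/7, 7/4} fits none of I1-I6 at x = 1/5; the sum runs forever.


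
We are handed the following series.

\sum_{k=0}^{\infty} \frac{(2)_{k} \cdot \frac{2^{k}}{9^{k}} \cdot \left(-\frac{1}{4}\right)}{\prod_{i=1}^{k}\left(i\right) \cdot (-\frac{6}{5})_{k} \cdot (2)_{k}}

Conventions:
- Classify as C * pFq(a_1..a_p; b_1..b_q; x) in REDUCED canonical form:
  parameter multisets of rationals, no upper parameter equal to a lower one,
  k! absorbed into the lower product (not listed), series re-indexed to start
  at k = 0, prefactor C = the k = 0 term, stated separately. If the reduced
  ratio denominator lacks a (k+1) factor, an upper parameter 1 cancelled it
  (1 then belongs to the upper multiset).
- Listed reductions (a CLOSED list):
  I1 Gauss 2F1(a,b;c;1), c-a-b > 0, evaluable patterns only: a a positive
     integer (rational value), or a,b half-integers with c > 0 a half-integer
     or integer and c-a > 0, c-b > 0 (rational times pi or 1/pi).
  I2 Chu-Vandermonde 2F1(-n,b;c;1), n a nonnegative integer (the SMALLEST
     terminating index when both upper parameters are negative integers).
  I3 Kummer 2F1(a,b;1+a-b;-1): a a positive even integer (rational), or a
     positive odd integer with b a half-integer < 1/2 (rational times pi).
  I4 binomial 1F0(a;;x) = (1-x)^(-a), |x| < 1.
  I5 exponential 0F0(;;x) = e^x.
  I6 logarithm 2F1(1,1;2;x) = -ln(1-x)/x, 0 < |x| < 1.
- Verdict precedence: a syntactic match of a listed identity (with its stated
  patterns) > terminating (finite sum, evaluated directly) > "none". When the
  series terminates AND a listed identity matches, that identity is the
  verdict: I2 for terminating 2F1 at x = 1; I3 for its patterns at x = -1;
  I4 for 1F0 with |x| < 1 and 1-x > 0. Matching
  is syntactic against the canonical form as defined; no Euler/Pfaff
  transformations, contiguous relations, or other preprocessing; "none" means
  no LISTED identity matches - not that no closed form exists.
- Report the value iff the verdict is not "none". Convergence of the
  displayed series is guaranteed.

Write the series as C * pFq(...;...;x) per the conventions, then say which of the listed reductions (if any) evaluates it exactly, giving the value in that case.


Prefactor -\frac{1}{4}, argument \frac{2}{9}: 0F1 with upper {-} over lower {-\frac{6}{5}}. Verdict: no listed reduction: x = \frac{2}{9} and upper {-} fail every I1-I6 pattern.

Key step: x = \frac{2}{9} and the product of the first k integers (C = -1/4) is k!.
Step ratio: r(k) = \frac{2}{9} * 1 / [(k-\frac{6}{5}) (k+1)] - poly over poly, x = \frac{2}{9} from leading terms; C = -\frac{1}{4} at k = 0.


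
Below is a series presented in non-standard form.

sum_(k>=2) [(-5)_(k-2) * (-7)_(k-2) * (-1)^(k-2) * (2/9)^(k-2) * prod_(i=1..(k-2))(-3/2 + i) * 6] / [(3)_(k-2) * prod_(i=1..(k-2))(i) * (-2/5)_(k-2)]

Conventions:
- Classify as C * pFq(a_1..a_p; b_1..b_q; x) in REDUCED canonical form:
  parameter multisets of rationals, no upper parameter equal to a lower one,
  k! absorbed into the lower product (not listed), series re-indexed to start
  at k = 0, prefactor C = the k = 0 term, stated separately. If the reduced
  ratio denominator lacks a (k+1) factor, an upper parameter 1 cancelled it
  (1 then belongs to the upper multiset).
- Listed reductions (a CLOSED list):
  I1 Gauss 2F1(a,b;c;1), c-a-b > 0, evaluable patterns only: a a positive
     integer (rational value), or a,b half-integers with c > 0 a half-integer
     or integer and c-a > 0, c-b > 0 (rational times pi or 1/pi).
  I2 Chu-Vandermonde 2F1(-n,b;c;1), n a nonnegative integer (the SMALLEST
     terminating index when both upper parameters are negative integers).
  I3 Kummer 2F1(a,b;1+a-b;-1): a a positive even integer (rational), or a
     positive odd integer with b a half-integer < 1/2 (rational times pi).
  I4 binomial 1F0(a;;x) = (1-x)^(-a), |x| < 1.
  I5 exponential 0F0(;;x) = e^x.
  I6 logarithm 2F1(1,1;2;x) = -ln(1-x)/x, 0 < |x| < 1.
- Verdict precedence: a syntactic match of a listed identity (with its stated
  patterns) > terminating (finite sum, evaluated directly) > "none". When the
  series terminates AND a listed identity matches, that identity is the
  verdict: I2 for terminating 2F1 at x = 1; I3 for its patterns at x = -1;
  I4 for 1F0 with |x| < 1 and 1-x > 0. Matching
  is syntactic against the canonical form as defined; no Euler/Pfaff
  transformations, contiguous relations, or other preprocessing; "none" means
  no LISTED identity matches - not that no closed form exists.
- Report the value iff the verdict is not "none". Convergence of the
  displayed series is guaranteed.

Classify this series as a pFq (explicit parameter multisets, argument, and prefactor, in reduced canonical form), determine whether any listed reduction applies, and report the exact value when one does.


The tell: x = (-2/9) and the running product (C = 6) telescopes to a rising factorial.
Step ratio: r(k) = (-2/9) * (k-7) (k-5) (k-1/2) / [(k-2/5) (k+3) (k+1)] ; factor over Q: parameters, x = (-2/9), and C = 6.

At argument -2/9: a 3F2 with upper {-7, -5, -1/2}, lower {-2/5, 3}, scaled by C = 6. Verdict: terminating - upper -5 stops the sum at k = 5; the 6 terms are added exactly. Sum: -174474619/36846576.


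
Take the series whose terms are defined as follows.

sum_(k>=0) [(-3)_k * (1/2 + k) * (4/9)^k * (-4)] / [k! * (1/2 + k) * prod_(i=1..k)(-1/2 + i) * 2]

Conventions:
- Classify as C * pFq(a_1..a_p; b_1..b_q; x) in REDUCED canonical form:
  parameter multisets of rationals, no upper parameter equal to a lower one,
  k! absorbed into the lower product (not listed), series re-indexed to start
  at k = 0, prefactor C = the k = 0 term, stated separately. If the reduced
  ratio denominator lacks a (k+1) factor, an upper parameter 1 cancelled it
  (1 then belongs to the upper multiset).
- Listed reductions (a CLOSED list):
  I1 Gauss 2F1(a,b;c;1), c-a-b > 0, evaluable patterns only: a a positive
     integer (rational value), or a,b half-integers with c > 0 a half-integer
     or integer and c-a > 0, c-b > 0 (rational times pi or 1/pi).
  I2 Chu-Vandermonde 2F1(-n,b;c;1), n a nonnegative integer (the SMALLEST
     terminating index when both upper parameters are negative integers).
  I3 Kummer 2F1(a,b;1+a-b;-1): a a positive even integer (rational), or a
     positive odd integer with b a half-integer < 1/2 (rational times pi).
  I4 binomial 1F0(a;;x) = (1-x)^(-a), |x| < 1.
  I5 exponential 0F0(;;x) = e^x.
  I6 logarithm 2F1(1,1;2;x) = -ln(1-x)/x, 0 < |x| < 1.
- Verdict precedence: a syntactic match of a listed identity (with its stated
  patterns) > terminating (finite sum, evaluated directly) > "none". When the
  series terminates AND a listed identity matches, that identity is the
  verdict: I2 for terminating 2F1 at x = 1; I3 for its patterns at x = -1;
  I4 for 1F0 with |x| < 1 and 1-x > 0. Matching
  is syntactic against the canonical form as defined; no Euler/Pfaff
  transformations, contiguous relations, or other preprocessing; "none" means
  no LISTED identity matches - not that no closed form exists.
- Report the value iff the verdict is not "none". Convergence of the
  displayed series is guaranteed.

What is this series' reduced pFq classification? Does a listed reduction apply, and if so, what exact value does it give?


At argument 4/9: a 1F1 with upper {-3}, lower {1/2}, scaled by C = -2. Verdict: terminating (-3 upstairs). 4 nonzero terms in all; added directly. Hence: 20194/10935.

First insight: with t_0 = -2, striking the common factor k + 1/2 reduces the term (C = -2).
Consecutive-term ratio: r(k) = (4/9) * (k-3) / [(k+1/2) (k+1)] - poly over poly, x = (4/9) from leading terms; C = -2 at k = 0.


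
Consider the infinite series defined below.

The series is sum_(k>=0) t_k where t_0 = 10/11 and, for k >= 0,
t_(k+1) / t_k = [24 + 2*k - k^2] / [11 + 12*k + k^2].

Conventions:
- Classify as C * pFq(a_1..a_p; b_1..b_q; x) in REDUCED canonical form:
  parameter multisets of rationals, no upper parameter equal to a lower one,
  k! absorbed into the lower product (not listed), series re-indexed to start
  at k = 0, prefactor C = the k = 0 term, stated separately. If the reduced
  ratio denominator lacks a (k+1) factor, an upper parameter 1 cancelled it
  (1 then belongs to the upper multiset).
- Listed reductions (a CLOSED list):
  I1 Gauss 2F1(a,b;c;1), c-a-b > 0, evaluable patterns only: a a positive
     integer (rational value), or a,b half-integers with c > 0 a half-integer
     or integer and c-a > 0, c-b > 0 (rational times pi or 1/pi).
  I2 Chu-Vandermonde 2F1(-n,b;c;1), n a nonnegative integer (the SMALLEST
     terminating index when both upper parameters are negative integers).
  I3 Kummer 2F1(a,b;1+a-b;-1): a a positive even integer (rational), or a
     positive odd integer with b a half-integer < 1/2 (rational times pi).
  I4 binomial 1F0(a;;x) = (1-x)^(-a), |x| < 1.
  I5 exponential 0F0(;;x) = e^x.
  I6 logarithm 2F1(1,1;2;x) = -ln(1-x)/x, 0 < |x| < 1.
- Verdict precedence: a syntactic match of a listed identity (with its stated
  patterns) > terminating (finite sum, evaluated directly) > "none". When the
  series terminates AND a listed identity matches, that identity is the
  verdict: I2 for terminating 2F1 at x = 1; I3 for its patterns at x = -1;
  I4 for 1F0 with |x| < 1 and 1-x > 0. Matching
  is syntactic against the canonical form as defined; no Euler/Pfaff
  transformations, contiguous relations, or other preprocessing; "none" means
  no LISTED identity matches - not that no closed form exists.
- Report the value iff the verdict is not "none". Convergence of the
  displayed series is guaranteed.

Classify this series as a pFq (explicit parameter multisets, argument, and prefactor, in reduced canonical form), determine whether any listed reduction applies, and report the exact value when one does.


Classification (C = 10/11): 2F1 with upper {-6, 4}, lower {11}, argument x = -1. Verdict at x = -1: Kummer's theorem (I3) matches (x = -1; c = 11 equals 1+a-b for upper {-6, 4}: listed pattern). Value: 75/11.

First insight: t_0 = 10/11 here, and roots of the ratio polynomials (C = 10/11) are the negated parameters.
Step ratio: r(k) = (-1) * (k-6) (k+4) / [(k+11) (k+1)] - poly over poly, x = (-1) from leading terms; C = 10/11 at k = 0.


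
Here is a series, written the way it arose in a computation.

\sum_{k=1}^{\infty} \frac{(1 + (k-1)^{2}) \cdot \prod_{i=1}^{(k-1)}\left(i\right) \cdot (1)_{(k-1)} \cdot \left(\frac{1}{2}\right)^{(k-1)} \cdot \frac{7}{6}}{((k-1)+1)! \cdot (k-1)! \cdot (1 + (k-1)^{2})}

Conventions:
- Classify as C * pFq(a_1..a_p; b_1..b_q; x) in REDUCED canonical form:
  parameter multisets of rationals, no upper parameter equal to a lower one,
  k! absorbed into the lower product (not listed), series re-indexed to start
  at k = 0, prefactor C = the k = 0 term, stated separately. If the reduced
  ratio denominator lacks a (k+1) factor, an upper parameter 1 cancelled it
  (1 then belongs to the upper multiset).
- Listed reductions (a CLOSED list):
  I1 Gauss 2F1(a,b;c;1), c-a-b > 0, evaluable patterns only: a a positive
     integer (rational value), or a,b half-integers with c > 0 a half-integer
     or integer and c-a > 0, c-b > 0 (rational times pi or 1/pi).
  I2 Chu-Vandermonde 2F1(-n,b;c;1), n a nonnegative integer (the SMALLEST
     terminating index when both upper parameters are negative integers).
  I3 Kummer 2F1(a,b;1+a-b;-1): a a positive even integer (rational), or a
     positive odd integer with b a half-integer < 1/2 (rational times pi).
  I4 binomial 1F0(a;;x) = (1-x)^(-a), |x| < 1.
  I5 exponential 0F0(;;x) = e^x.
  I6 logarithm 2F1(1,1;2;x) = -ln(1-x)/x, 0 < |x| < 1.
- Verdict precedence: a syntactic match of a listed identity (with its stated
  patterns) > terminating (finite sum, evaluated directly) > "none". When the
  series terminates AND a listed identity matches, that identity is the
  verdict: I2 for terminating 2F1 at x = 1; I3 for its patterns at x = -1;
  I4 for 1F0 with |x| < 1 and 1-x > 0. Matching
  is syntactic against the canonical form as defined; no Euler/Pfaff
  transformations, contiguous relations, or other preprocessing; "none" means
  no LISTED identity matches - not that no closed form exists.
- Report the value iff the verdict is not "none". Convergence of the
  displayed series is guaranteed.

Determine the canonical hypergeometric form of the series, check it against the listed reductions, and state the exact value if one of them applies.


At argument \frac{1}{2}: a 2F1 with upper {1, 1}, lower {2}, scaled by C = \frac{7}{6}. Verdict: the I6 logarithm reduction applies (the logarithm: parameters (1,1;2), x = \frac{1}{2}). Value: \left(-\frac{7}{3}\right) \cdot \ln\left(\frac{1}{2}\right).

Key observation: x = \frac{1}{2} and the running product (prefactor 7/6) telescopes to a rising factorial.
Ratio: r(k) = \frac{1}{2} * (k+1) (k+1) / [(k+2) (k+1)] - poly over poly, x = \frac{1}{2} from leading terms; C = \frac{7}{6} at k = 0.


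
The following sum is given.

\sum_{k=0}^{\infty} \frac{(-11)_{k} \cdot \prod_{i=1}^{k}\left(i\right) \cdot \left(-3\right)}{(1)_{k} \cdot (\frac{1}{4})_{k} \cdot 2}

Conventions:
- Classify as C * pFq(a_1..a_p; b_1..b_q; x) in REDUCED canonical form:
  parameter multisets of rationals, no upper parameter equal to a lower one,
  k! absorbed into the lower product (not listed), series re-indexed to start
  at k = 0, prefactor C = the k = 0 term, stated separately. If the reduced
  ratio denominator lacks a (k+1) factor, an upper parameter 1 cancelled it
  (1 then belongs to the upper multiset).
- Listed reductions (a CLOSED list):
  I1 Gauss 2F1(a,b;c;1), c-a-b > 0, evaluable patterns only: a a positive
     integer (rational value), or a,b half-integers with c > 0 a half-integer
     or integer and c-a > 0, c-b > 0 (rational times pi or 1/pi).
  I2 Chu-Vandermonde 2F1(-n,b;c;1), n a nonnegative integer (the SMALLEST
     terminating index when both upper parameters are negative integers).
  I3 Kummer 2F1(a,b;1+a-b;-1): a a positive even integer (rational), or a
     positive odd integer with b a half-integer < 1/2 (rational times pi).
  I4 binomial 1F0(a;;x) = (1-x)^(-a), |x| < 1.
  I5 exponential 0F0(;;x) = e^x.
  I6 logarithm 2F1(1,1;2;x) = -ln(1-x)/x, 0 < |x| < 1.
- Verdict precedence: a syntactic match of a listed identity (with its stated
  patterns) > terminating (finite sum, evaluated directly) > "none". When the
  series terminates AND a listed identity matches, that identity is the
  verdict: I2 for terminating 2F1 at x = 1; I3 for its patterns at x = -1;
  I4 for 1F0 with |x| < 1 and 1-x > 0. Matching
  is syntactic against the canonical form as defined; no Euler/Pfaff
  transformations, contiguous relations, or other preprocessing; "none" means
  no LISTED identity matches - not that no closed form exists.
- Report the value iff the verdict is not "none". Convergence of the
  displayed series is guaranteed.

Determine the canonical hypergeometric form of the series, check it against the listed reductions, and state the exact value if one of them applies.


At argument 1: a 2F1 with upper {-11, 1}, lower {\frac{1}{4}}, scaled by C = -\frac{3}{2}. Verdict: Vandermonde's identity (I2) applies (terminating 2F1 at x = 1 with n = 11, b = 1, c = \frac{1}{4}). Sum: \frac{9}{82}.

The tell: with t_0 = -\frac{3}{2}, the running product (C = -3/2) telescopes to a rising factorial.
Adjacent-term ratio: r(k) = 1 * (k-11) (k+1) / [(k+\frac{1}{4}) (k+1)] - rational in k, leading ratio 1; with t_0 = -\frac{3}{2}, classification follows.


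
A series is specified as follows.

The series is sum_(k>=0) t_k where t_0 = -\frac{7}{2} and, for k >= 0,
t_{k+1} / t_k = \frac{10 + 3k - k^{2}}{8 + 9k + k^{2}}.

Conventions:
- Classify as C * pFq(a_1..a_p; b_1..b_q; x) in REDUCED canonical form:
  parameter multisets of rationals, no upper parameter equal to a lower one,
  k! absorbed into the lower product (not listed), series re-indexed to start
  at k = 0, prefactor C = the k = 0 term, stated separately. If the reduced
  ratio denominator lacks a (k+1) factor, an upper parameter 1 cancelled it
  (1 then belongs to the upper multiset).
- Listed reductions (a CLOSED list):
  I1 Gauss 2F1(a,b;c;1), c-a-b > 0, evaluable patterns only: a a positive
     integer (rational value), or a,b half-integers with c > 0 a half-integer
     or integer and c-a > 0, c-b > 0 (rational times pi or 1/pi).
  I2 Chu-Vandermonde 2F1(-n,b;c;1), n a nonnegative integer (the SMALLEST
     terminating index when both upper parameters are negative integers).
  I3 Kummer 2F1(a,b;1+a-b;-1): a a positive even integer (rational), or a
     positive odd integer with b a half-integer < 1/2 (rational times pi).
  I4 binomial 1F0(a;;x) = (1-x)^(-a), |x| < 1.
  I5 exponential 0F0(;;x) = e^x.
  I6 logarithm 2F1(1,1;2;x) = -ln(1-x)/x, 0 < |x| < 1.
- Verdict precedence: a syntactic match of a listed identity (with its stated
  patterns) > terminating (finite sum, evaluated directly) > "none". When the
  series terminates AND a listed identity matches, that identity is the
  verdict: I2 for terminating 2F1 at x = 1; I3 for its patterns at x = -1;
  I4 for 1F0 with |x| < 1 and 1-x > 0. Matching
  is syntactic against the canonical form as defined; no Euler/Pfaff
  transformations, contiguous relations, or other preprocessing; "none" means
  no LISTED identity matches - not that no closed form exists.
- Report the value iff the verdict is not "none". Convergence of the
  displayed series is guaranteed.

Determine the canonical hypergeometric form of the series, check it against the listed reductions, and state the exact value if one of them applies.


x = -1 here; the reduced form reads 2F1, upper {-5, 2}, lower {8}, C = -\frac{7}{2}. Verdict: Kummer's theorem (I3) fires (x = -1; c = 8 equals 1+a-b for upper {-5, 2}: listed pattern). Sum: -\frac{49}{4}.

First insight: from the first term -\frac{7}{2}: factor the ratio over Q (prefactor -7/2): negated roots = parameters.
Step ratio: r(k) = -1 * (k-5) (k+2) / [(k+8) (k+1)] - rational; roots negated = parameters, x = -1, C = -\frac{7}{2}.


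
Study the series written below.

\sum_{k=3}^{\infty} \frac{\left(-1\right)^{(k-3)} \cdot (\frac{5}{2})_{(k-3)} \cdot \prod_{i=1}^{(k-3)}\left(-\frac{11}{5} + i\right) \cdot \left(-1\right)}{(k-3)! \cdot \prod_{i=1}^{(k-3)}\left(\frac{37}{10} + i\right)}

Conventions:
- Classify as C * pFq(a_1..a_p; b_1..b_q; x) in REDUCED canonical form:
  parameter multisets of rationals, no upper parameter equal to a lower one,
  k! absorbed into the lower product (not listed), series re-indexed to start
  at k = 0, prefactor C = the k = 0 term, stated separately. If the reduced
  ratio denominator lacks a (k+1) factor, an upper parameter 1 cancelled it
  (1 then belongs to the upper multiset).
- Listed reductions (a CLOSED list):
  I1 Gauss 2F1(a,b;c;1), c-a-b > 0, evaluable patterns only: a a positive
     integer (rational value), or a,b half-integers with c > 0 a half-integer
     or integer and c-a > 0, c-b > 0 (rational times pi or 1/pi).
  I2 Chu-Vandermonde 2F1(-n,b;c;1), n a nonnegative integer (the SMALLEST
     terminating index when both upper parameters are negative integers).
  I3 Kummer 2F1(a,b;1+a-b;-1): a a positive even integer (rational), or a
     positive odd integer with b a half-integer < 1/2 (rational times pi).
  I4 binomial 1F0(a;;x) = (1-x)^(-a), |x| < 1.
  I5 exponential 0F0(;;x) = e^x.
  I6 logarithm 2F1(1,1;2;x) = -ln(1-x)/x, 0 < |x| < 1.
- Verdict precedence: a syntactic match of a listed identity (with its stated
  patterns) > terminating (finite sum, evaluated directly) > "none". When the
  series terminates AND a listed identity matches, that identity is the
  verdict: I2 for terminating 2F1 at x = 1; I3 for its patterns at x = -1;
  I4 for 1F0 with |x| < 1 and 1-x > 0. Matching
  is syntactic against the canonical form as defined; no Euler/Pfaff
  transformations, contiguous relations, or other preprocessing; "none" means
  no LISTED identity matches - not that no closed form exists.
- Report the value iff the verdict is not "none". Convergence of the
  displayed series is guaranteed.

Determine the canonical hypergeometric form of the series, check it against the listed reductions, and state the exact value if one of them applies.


The tell: with t_0 = -1, the running product (C = -1, x = -1) telescopes to a rising factorial.
Adjacent-term ratio: r(k) = -1 * (k-\frac{6}{5}) (k+\frac{5}{2}) / [(k+\frac{47}{10}) (k+1)] - rational; roots negated = parameters, x = -1, C = -1.

x = -1 here; the reduced form reads 2F1, upper {-\frac{6}{5}, \frac{5}{2}}, lower {\frac{47}{10}}, C = -1. Verdict: none. Every listed pattern misses the 2F1 form at -1, upper {-\frac{6}{5}, \frac{5}{2}}.


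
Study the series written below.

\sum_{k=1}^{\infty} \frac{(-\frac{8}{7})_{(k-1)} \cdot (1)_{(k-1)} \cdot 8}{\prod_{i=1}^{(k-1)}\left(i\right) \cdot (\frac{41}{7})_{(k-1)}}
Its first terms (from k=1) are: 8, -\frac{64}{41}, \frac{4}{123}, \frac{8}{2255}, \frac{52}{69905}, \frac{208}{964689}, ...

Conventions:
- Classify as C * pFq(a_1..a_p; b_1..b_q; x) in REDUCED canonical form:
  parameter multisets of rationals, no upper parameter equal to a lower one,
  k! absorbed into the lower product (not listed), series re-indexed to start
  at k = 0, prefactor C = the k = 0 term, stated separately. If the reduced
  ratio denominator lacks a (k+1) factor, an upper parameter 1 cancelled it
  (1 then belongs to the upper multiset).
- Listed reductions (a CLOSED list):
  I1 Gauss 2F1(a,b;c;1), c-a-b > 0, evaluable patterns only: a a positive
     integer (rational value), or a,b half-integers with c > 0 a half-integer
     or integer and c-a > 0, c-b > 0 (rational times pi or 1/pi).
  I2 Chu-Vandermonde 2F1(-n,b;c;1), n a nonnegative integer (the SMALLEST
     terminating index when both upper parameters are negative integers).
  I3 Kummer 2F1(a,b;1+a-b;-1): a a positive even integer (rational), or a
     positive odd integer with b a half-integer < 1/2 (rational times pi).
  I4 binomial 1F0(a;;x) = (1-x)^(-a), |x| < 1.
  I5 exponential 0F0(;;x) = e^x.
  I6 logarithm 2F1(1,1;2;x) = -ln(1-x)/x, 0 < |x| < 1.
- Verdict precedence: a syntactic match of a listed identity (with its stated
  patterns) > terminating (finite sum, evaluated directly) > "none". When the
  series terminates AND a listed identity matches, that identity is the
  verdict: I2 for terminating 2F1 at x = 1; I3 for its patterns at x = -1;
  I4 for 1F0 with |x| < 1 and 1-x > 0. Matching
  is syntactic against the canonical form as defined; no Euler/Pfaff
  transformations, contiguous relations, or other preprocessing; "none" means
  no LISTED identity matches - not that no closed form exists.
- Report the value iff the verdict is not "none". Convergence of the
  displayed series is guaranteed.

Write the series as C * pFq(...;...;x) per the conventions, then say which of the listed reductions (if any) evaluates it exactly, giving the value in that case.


At argument 1: a 2F1 with upper {-\frac{8}{7}, 1}, lower {\frac{41}{7}}, scaled by C = 8. Verdict: this is the Gauss summation I1 (x = 1: the Gamma ratio telescopes since c-a-b = 6 > 0 and a = 1 in Z>0). Value: \frac{136}{21}.

Structural cue: with t_0 = 8, the product of the first k integers (C = 8) is k!.
Ratio: r(k) = 1 * (k-\frac{8}{7}) (k+1) / [(k+\frac{41}{7}) (k+1)] - rational; roots negated = parameters, x = 1, C = 8.
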